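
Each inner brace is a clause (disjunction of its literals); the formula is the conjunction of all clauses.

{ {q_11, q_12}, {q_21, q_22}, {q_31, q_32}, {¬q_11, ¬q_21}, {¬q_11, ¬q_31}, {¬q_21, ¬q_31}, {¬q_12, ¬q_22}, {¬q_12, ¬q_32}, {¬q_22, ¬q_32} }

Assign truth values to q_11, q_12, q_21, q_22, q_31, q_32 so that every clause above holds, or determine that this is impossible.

UNSATISFIABLE

Suppose q_11 = True.
Unit clause (¬q_21) forces q_21 = False.
Unit clause (q_22) forces q_22 = True.
Unit clause (¬q_31) forces q_31 = False.
Unit clause (q_32) forces q_32 = True.
Now (¬q_32) is unsatisfied and unit — conflict.
That branch fails; take q_11 = False instead.
Unit clause (q_12) forces q_12 = True.
Unit clause (¬q_22) forces q_22 = False.
Unit clause (q_21) forces q_21 = True.
Unit clause (¬q_31) forces q_31 = False.
Unit clause (q_32) forces q_32 = True.
Now (¬q_32) is unsatisfied and unit — conflict.
Neither q_11 = True nor q_11 = False works.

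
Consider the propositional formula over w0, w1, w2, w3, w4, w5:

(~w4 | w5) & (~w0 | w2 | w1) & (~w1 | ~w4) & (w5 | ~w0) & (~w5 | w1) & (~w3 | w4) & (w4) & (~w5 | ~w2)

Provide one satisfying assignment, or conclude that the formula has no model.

Unit clause (w4) forces w4 = 1.
Unit clause (w5) forces w5 = 1.
Unit clause (~w1) forces w1 = 0.
Now (w1) is unsatisfied and unit — conflict.

UNSATISFIABLE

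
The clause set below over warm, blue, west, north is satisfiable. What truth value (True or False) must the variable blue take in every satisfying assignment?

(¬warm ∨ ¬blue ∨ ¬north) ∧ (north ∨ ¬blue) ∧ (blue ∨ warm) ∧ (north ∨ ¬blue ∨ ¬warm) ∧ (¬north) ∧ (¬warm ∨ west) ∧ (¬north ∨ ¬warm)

Suppose blue = True.
(north) alone gives north = True.
Now (¬north) is unsatisfied and unit — conflict.
So every satisfying assignment has blue = False.

False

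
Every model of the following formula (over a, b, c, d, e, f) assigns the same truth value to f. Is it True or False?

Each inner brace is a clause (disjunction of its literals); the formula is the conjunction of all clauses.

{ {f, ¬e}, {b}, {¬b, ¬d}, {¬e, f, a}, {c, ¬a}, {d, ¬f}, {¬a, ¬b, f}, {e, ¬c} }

False

Suppose f = True.
From the singleton clause (b), b = True.
From the singleton clause (¬d), d = False.
But (d) is also a unit clause — contradiction.
So every satisfying assignment has f = False.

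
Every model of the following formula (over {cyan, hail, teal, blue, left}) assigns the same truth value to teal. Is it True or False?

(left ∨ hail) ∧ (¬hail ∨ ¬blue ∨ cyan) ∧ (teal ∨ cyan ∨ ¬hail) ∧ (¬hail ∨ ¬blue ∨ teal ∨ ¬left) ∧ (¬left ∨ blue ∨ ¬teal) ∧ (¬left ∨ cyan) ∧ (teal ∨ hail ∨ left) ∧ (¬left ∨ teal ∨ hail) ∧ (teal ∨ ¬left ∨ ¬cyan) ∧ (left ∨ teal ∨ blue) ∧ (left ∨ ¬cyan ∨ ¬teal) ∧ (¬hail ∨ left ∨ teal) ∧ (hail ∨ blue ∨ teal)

True

Suppose teal = False.
Case left = True:
Unit clause (cyan) forces cyan = True.
But (¬cyan) is also a unit clause — contradiction.
Undo left and try left = False.
Unit clause (hail) forces hail = True.
But (¬hail) is also a unit clause — contradiction.
Either choice for left ends in contradiction.
So every satisfying assignment has teal = True.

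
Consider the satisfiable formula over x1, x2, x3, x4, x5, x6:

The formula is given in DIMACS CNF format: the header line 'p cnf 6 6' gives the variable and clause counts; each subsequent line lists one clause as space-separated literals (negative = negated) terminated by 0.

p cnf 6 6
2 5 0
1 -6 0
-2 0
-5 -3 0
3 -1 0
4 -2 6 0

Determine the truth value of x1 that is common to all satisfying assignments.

False

Suppose x1 = True.
From the singleton clause (¬x2), x2 = False.
From the singleton clause (x5), x5 = True.
From the singleton clause (¬x3), x3 = False.
But (x3) is also a unit clause — contradiction.
So every satisfying assignment has x1 = False.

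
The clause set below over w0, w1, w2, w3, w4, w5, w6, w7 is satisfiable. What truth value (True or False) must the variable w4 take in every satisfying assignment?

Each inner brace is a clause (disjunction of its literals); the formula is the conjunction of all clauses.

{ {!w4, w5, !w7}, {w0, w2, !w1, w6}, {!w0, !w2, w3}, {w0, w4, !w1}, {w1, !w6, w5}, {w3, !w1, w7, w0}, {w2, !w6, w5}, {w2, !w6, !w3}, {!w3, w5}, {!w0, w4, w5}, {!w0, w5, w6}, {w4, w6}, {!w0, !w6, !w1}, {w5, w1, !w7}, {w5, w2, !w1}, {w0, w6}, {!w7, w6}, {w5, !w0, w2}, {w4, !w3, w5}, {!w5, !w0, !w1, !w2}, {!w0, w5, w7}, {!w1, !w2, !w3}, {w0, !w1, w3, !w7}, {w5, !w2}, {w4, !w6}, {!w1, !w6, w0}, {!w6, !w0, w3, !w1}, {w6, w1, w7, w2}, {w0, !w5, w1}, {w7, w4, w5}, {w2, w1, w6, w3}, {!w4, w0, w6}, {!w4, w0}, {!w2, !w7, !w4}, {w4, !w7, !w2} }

True

Suppose w4 = false.
The clause (w6) is unit, so w6 = true.
That conflicts with the unit clause (!w6).
So every satisfying assignment has w4 = True.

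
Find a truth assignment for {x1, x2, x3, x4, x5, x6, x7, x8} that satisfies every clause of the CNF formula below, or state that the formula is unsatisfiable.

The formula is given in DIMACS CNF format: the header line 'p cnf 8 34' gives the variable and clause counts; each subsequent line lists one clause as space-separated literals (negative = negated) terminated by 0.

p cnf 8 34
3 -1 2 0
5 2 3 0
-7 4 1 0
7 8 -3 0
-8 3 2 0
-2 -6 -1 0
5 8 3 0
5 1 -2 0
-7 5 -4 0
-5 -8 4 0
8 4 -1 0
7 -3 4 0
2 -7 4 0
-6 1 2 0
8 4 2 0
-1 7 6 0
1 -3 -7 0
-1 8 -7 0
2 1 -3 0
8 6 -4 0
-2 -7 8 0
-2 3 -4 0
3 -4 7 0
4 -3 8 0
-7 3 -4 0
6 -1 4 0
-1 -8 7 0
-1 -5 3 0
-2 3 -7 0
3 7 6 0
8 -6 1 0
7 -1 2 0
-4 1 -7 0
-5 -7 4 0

x1 ↦ True, x2 ↦ True, x3 ↦ True, x4 ↦ True, x5 ↦ True, x6 ↦ False, x7 ↦ True, x8 ↦ True

Suppose x3 = True.
Suppose x7 = True.
(x1) alone gives x1 = True.
(x8) alone gives x8 = True.
Suppose x2 = True.
(¬x6) alone gives x6 = False.
(x4) alone gives x4 = True.
(x5) alone gives x5 = True.
All clauses are satisfied.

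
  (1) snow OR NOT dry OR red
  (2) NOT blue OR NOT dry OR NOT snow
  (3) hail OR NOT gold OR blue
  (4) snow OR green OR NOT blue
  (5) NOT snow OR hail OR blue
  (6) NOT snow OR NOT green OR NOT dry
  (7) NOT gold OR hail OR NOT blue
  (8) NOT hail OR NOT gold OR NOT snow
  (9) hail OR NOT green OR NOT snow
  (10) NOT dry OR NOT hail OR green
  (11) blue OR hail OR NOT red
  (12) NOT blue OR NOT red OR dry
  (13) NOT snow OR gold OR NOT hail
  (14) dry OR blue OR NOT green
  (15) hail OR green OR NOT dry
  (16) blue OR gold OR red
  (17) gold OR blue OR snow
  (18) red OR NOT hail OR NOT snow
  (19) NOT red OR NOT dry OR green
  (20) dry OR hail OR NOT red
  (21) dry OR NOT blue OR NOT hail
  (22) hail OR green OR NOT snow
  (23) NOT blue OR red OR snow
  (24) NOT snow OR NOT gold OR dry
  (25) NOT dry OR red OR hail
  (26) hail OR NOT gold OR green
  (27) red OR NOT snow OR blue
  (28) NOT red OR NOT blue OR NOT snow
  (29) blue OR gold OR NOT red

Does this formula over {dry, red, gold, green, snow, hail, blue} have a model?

Branch on snow: set snow = false.
Branch on dry: set dry = false.
Branch on green: set green = false.
Unit clause (NOT blue) forces blue = false.
Unit clause (gold) forces gold = true.
Unit clause (hail) forces hail = true.
Every clause is now satisfied; red is unconstrained.
A satisfying assignment: dry=false; red=true; gold=true; green=false; snow=false; hail=true; blue=false.

Yes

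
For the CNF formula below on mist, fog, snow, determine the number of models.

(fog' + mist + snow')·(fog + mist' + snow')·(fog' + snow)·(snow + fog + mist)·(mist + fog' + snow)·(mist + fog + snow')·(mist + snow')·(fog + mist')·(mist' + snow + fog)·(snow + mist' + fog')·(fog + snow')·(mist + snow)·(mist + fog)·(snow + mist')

1

There are 2^3 = 8 truth assignments over (mist, fog, snow).
Split on snow. With snow = 1, the clauses containing snow are satisfied and snow' drops from the rest; 1 of the 2^2 = 4 assignments to the other variables satisfy what remains.
With snow = 0, by the same count on the reduced clause set, 0 assignments work.
(One model: mist=T, fog=T, snow=T.)
Total: 1 + 0 = 1.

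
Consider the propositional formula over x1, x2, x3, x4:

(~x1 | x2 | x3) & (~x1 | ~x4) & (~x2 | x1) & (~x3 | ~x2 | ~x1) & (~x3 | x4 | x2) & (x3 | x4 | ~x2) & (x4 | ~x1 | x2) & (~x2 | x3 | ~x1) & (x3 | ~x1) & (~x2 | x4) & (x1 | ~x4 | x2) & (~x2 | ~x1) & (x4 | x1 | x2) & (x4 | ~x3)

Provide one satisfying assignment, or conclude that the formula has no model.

UNSATISFIABLE

Branch on x1: set x1 = 0.
From the singleton clause (~x2), x2 = 0.
From the singleton clause (~x4), x4 = 0.
Now (x4) is unsatisfied and unit — conflict.
That branch fails; take x1 = 1 instead.
From the singleton clause (~x4), x4 = 0.
From the singleton clause (x2), x2 = 1.
Now (~x2) is unsatisfied and unit — conflict.
Both values of x1 lead to a conflict.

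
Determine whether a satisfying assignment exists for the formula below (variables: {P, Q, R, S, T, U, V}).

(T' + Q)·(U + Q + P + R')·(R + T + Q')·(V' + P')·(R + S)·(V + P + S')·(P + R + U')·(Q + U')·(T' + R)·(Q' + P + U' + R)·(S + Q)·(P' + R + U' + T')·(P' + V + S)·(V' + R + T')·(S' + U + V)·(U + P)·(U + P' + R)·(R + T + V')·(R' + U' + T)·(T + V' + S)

Satisfiable

Suppose T = 1.
Unit clause (Q) forces Q = 1.
Unit clause (R) forces R = 1.
Suppose V = 0.
Suppose P = 0.
Unit clause (S') forces S = 0.
Unit clause (U) forces U = 1.
Every clause now holds.
A satisfying assignment: P=0,  Q=1,  R=1,  S=0,  T=1,  U=1,  V=0.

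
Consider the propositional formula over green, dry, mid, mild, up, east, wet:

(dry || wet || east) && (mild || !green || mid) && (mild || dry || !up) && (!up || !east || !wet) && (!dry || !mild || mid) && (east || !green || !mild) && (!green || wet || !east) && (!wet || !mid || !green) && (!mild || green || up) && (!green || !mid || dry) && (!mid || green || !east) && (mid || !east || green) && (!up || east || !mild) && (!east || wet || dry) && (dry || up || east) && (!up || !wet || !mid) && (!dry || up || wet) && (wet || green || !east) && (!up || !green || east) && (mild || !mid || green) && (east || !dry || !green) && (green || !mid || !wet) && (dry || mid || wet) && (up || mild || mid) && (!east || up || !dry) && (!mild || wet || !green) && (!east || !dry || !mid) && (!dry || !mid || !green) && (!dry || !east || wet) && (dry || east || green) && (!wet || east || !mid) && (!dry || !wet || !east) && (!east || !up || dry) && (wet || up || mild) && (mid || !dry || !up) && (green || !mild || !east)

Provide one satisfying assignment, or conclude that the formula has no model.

Suppose dry = false.
Suppose wet = true.
Suppose mild = true.
Suppose up = false.
From the singleton clause (green), green = true.
From the singleton clause (east), east = true.
From the singleton clause (!mid), mid = false.
Every clause now holds.

green: true, dry: false, mid: false, mild: true, up: false, east: true, wet: true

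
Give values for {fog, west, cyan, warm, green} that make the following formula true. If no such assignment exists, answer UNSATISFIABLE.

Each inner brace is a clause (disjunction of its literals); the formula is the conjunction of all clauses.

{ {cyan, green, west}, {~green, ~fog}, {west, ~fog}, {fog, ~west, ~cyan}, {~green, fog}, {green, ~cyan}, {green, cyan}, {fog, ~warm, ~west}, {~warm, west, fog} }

UNSATISFIABLE

Suppose green = 0.
The clause (~cyan) is unit, so cyan = 0.
That conflicts with the unit clause (cyan).
So green must be the other value — set green = 1.
The clause (~fog) is unit, so fog = 0.
That conflicts with the unit clause (fog).
Either choice for green ends in contradiction.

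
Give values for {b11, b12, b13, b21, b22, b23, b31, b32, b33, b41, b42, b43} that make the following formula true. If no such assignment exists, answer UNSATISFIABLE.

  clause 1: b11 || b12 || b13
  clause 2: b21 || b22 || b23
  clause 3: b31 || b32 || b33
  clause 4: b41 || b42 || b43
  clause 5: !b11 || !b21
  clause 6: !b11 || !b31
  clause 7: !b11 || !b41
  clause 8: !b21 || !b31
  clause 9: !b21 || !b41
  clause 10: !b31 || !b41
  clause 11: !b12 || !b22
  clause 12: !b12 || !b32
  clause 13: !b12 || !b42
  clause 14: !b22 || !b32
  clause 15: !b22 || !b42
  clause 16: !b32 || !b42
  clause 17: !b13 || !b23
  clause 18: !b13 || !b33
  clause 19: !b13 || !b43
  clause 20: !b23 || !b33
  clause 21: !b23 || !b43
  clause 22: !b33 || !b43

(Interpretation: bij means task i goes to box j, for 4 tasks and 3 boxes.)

Try b11 = false.
Try b12 = true.
(!b22) alone gives b22 = false.
(!b32) alone gives b32 = false.
(!b42) alone gives b42 = false.
Try b21 = true.
(!b31) alone gives b31 = false.
(b33) alone gives b33 = true.
(!b41) alone gives b41 = false.
(b43) alone gives b43 = true.
But (!b43) is also a unit clause — contradiction.
Backtrack on b21: now try b21 = false.
(b23) alone gives b23 = true.
(!b13) alone gives b13 = false.
(!b33) alone gives b33 = false.
(b31) alone gives b31 = true.
(!b41) alone gives b41 = false.
(b43) alone gives b43 = true.
But (!b43) is also a unit clause — contradiction.
Neither b21 = true nor b21 = false works.
Backtrack on b12: now try b12 = false.
(b13) alone gives b13 = true.
(!b23) alone gives b23 = false.
(!b33) alone gives b33 = false.
(!b43) alone gives b43 = false.
Try b21 = true.
(!b31) alone gives b31 = false.
(b32) alone gives b32 = true.
(!b41) alone gives b41 = false.
(b42) alone gives b42 = true.
But (!b42) is also a unit clause — contradiction.
Backtrack on b21: now try b21 = false.
(b22) alone gives b22 = true.
(!b32) alone gives b32 = false.
(b31) alone gives b31 = true.
(!b41) alone gives b41 = false.
(b42) alone gives b42 = true.
But (!b42) is also a unit clause — contradiction.
Neither b21 = true nor b21 = false works.
Neither b12 = true nor b12 = false works.
Backtrack on b11: now try b11 = true.
(!b21) alone gives b21 = false.
(!b31) alone gives b31 = false.
(!b41) alone gives b41 = false.
Try b22 = true.
(!b12) alone gives b12 = false.
(!b32) alone gives b32 = false.
(b33) alone gives b33 = true.
(!b42) alone gives b42 = false.
(b43) alone gives b43 = true.
But (!b43) is also a unit clause — contradiction.
Backtrack on b22: now try b22 = false.
(b23) alone gives b23 = true.
(!b13) alone gives b13 = false.
(!b33) alone gives b33 = false.
(b32) alone gives b32 = true.
(!b12) alone gives b12 = false.
(!b42) alone gives b42 = false.
(b43) alone gives b43 = true.
But (!b43) is also a unit clause — contradiction.
Neither b22 = true nor b22 = false works.
Neither b11 = true nor b11 = false works.

UNSATISFIABLE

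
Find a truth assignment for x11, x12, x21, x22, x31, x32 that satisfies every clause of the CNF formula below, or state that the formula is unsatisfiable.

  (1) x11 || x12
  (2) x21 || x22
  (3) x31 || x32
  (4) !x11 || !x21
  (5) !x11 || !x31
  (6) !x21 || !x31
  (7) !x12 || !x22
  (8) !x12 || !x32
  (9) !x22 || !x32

UNSATISFIABLE

Try x11 = true.
From the singleton clause (!x21), x21 = false.
From the singleton clause (x22), x22 = true.
From the singleton clause (!x31), x31 = false.
From the singleton clause (x32), x32 = true.
That conflicts with the unit clause (!x32).
Backtrack on x11: now try x11 = false.
From the singleton clause (x12), x12 = true.
From the singleton clause (!x22), x22 = false.
From the singleton clause (x21), x21 = true.
From the singleton clause (!x31), x31 = false.
From the singleton clause (x32), x32 = true.
That conflicts with the unit clause (!x32).
Neither x11 = true nor x11 = false works.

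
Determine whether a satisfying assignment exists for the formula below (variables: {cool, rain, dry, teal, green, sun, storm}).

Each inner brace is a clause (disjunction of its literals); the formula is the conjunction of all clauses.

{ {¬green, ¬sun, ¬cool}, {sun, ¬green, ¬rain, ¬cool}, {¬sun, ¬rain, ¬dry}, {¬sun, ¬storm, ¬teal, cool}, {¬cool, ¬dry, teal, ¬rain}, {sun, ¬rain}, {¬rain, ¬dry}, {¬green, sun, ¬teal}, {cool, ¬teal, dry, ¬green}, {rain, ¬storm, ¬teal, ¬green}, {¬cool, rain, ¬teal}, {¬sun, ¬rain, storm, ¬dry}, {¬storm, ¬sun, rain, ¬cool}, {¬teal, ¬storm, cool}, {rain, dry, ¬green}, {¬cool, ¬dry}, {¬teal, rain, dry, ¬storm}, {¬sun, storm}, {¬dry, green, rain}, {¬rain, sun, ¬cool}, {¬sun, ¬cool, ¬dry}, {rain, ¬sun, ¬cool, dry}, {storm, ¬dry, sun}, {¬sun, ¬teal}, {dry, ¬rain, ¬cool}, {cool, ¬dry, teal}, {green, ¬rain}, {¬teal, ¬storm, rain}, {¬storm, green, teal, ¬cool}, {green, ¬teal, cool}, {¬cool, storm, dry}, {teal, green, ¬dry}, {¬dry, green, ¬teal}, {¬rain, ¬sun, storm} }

Suppose sun = True.
(storm) alone gives storm = True.
(¬teal) alone gives teal = False.
Suppose green = False.
(¬rain) alone gives rain = False.
(¬cool) alone gives cool = False.
(¬dry) alone gives dry = False.
This assignment satisfies each clause.
A satisfying assignment: cool=False; rain=False; dry=False; teal=False; green=False; sun=True; storm=True.

Satisfiable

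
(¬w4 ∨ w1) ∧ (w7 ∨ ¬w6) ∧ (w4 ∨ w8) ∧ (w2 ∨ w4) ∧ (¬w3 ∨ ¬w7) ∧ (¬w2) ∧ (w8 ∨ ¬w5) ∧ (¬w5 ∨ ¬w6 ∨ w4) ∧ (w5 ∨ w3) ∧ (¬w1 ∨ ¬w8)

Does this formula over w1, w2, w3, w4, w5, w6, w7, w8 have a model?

Unit clause (¬w2) forces w2 = False.
Unit clause (w4) forces w4 = True.
Unit clause (w1) forces w1 = True.
Unit clause (¬w8) forces w8 = False.
Unit clause (¬w5) forces w5 = False.
Unit clause (w3) forces w3 = True.
Unit clause (¬w7) forces w7 = False.
Unit clause (¬w6) forces w6 = False.
All clauses are satisfied.
A satisfying assignment: w1 ↦ True, w2 ↦ False, w3 ↦ True, w4 ↦ True, w5 ↦ False, w6 ↦ False, w7 ↦ False, w8 ↦ False.

Yes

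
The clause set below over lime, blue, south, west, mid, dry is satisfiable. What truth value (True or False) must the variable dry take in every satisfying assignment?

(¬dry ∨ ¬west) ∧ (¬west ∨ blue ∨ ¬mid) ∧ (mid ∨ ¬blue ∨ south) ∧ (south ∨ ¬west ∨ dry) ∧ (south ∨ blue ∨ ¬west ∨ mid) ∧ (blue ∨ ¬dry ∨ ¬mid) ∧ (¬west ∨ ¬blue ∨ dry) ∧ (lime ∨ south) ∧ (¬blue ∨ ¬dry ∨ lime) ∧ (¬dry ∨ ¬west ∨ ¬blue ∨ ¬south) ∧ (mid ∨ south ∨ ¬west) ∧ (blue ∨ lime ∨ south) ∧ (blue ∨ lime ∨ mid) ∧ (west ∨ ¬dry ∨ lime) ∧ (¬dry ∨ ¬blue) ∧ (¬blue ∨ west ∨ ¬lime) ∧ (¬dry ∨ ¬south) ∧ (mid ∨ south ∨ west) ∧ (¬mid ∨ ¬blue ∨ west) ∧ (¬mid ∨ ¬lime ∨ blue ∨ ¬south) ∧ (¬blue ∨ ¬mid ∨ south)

Suppose dry = True.
Unit clause (¬west) forces west = False.
Unit clause (lime) forces lime = True.
Unit clause (¬blue) forces blue = False.
Unit clause (¬mid) forces mid = False.
Unit clause (¬south) forces south = False.
Now (south) is unsatisfied and unit — conflict.
So every satisfying assignment has dry = False.

False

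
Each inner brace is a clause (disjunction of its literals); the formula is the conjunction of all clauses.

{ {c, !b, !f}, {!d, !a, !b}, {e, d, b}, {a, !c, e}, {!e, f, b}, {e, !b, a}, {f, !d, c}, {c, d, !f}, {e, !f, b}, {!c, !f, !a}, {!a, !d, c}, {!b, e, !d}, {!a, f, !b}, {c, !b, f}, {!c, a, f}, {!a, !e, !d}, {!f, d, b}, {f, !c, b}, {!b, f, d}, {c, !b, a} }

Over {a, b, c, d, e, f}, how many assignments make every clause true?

There are 2^6 = 64 truth assignments over (a, b, c, d, e, f).
Split on b. With b = true, the clauses containing b are satisfied and !b drops from the rest; 2 of the 2^5 = 32 assignments to the other variables satisfy what remains.
With b = false, by the same count on the reduced clause set, 2 assignments work.
(One model: a=F, b=F, c=F, d=T, e=T, f=T.)
Total: 2 + 2 = 4.

4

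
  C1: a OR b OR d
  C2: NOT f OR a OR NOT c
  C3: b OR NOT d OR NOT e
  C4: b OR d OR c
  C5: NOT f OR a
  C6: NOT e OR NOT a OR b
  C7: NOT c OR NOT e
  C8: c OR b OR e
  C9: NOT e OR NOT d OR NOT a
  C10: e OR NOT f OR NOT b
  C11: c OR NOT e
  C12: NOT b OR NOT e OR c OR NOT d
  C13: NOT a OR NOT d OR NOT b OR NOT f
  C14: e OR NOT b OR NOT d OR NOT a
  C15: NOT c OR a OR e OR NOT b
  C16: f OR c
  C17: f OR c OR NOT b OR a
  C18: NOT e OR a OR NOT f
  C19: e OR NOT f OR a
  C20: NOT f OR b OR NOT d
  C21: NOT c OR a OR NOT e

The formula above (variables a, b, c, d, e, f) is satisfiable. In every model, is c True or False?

True

Suppose c = false.
(NOT e) alone gives e = false.
(b) alone gives b = true.
(NOT f) alone gives f = false.
Now (f) is unsatisfied and unit — conflict.
So every satisfying assignment has c = True.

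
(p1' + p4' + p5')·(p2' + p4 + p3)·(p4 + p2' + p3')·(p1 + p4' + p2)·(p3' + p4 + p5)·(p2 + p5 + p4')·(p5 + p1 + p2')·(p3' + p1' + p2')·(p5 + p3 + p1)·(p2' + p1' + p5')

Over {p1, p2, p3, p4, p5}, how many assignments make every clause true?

8

There are 2^5 = 32 truth assignments over (p1, p2, p3, p4, p5).
Split on p2. With p2 = 1, the clauses containing p2 are satisfied and p2' drops from the rest; 3 of the 2^4 = 16 assignments to the other variables satisfy what remains.
With p2 = 0, by the same count on the reduced clause set, 5 assignments work.
(One model: p1=F, p2=F, p3=F, p4=F, p5=T.)
Total: 3 + 5 = 8.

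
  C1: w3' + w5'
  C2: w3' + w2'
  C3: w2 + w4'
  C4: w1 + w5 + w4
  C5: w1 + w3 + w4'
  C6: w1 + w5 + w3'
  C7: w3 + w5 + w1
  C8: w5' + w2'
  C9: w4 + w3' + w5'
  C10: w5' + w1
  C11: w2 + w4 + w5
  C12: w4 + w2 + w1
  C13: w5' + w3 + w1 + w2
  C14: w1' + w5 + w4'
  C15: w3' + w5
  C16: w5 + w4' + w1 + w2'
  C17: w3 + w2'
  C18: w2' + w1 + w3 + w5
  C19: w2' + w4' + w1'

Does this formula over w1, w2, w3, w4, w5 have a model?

Try w3 = 0.
From the singleton clause (w2'), w2 = 0.
From the singleton clause (w4'), w4 = 0.
From the singleton clause (w5), w5 = 1.
From the singleton clause (w1), w1 = 1.
All clauses are satisfied.
A satisfying assignment: w1: 1, w2: 0, w3: 0, w4: 0, w5: 1.

Yes, satisfiable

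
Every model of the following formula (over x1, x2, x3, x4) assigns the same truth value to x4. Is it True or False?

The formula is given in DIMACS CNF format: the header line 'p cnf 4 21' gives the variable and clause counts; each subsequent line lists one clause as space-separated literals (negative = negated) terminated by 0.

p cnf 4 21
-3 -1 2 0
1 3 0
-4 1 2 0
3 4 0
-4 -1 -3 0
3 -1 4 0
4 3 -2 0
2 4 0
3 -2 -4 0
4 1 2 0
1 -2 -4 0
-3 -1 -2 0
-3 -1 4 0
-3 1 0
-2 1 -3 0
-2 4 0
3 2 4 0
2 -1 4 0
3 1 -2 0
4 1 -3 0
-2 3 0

True

Suppose x4 = False.
The clause (x3) is unit, so x3 = True.
The clause (x2) is unit, so x2 = True.
Now (¬x2) is unsatisfied and unit — conflict.
So every satisfying assignment has x4 = True.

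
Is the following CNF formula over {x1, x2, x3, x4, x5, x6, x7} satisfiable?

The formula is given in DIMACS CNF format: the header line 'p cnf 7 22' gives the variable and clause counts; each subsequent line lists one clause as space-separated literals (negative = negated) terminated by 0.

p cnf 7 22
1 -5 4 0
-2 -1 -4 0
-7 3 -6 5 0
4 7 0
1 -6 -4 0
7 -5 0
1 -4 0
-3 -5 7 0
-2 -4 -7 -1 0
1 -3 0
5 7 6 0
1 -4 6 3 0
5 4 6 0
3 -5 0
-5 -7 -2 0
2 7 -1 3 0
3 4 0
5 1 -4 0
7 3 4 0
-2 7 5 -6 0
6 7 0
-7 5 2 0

Branch on x4: set x4 = False.
The clause (x7) is unit, so x7 = True.
The clause (x3) is unit, so x3 = True.
The clause (x1) is unit, so x1 = True.
Branch on x5: set x5 = True.
The clause (¬x2) is unit, so x2 = False.
No clause remains; x6 is free.
A satisfying assignment: x1: True, x2: False, x3: True, x4: False, x5: True, x6: False, x7: True.

Yes, satisfiable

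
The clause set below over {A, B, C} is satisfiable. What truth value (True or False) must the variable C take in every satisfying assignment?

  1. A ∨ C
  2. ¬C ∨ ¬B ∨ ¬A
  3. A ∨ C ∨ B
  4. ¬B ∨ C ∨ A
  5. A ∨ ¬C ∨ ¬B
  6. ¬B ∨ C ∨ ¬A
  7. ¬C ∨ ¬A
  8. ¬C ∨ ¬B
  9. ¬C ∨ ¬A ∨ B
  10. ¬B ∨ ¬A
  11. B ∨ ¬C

False

Suppose C = True.
(¬A) alone gives A = False.
(¬B) alone gives B = False.
But (B) is also a unit clause — contradiction.
So every satisfying assignment has C = False.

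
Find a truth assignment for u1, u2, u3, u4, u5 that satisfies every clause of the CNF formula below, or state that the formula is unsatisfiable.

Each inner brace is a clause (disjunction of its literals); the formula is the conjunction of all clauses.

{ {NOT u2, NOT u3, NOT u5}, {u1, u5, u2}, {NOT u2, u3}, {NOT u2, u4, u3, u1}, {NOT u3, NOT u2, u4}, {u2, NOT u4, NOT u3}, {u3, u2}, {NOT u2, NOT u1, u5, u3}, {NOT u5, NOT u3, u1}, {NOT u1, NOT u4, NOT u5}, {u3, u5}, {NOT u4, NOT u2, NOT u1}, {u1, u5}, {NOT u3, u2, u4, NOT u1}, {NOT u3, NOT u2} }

Branch on u2: set u2 = false.
(u3) alone gives u3 = true.
(NOT u4) alone gives u4 = false.
(NOT u1) alone gives u1 = false.
(u5) alone gives u5 = true.
That conflicts with the unit clause (NOT u5).
That branch fails; take u2 = true instead.
(u3) alone gives u3 = true.
That conflicts with the unit clause (NOT u3).
Neither u2 = true nor u2 = false works.

UNSATISFIABLE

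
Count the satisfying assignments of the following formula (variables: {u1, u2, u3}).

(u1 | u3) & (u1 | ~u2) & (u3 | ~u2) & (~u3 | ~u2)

There are 2^3 = 8 truth assignments over (u1, u2, u3).
Check each against the 4 clauses (columns in the order u1, u2, u3):
  F F F  ✗ fails (u1 | u3)
  F F T  ✓ satisfies all
  F T F  ✗ fails (u1 | u3)
  F T T  ✗ fails (u1 | ~u2)
  T F F  ✓ satisfies all
  T F T  ✓ satisfies all
  T T F  ✗ fails (u3 | ~u2)
  T T T  ✗ fails (~u3 | ~u2)
3 of the 8 rows are models.

3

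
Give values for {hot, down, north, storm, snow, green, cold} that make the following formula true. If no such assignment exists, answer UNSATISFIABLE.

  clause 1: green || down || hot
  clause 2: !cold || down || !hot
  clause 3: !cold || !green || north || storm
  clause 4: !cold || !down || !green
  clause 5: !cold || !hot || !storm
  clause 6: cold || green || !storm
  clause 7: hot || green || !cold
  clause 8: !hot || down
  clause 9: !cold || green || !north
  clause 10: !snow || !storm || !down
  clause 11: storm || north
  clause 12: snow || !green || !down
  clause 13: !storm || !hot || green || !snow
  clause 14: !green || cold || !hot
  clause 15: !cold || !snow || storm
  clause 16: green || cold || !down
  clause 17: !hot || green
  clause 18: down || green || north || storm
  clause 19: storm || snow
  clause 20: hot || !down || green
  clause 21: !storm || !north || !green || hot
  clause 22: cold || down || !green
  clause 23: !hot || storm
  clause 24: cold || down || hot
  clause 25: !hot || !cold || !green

Case hot = false:
Case green = true:
Case cold = true:
Unit clause (!down) forces down = false.
Case north = false:
Unit clause (storm) forces storm = true.
Every clause is now satisfied; snow is unconstrained.

hot=false, down=false, north=false, storm=true, snow=false, green=true, cold=true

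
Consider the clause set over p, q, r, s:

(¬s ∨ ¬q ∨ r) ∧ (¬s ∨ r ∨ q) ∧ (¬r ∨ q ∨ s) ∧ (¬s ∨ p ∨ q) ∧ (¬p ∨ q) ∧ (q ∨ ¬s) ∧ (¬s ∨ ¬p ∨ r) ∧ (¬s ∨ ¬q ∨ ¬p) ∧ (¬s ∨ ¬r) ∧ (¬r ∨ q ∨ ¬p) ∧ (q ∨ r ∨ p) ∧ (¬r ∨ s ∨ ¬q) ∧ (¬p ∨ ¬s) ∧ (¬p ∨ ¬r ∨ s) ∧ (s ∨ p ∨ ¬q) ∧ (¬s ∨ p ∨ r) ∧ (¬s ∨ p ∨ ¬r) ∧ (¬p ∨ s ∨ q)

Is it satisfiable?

Yes, satisfiable

Try p = True.
The clause (q) is unit, so q = True.
The clause (¬s) is unit, so s = False.
The clause (¬r) is unit, so r = False.
This assignment satisfies each clause.
A satisfying assignment: p: True, q: True, r: False, s: False.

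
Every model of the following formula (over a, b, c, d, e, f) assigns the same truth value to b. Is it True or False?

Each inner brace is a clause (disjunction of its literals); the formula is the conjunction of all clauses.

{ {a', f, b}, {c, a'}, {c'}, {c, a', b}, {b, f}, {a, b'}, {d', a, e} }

Suppose b = 1.
From the singleton clause (c'), c = 0.
From the singleton clause (a'), a = 0.
But (a) is also a unit clause — contradiction.
So every satisfying assignment has b = False.

False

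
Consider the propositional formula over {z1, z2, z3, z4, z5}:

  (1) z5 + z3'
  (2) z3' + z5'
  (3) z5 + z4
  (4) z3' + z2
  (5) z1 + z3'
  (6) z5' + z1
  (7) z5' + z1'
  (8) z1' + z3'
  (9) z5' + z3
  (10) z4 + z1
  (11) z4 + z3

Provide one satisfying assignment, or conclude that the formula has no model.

Branch on z5: set z5 = 0.
(z3') alone gives z3 = 0.
(z4) alone gives z4 = 1.
Every clause is now satisfied; z1, z2 are unconstrained.

z1 ↦ 0, z2 ↦ 1, z3 ↦ 0, z4 ↦ 1, z5 ↦ 0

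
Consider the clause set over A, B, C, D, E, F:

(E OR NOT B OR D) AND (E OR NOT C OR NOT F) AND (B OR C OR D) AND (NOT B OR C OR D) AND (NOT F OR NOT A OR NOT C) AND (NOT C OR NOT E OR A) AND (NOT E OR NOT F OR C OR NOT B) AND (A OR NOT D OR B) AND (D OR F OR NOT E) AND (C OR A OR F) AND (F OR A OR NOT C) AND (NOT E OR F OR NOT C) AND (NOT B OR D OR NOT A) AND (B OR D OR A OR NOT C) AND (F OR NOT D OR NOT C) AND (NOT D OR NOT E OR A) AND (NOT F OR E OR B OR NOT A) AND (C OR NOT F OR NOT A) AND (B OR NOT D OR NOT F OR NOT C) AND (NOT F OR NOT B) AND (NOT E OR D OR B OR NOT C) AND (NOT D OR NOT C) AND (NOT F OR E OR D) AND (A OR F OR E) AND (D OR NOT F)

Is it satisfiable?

Try F = false.
Try D = false.
The clause (NOT E) is unit, so E = false.
The clause (NOT B) is unit, so B = false.
The clause (C) is unit, so C = true.
The clause (A) is unit, so A = true.
This assignment satisfies each clause.
A satisfying assignment: A ↦ true, B ↦ false, C ↦ true, D ↦ false, E ↦ false, F ↦ false.

Yes, satisfiable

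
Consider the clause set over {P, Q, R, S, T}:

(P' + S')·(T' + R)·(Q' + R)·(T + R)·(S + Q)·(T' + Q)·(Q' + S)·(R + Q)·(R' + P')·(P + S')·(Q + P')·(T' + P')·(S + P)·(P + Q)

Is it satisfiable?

No, unsatisfiable

Try P = 0.
The clause (S') is unit, so S = 0.
That conflicts with the unit clause (S).
That branch fails; take P = 1 instead.
The clause (S') is unit, so S = 0.
The clause (Q) is unit, so Q = 1.
That conflicts with the unit clause (Q').
Neither P = 1 nor P = 0 works.
No assignment satisfies every clause.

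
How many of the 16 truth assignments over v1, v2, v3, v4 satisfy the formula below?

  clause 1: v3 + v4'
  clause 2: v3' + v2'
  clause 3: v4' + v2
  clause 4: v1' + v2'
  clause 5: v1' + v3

4

There are 2^4 = 16 truth assignments over (v1, v2, v3, v4).
Check each against the 5 clauses (columns in the order v1, v2, v3, v4):
  F F F F  ✓ satisfies all
  F F F T  ✗ fails (v3 + v4')
  F F T F  ✓ satisfies all
  F F T T  ✗ fails (v4' + v2)
  F T F F  ✓ satisfies all
  F T F T  ✗ fails (v3 + v4')
  F T T F  ✗ fails (v3' + v2')
  F T T T  ✗ fails (v3' + v2')
  T F F F  ✗ fails (v1' + v3)
  T F F T  ✗ fails (v3 + v4')
  T F T F  ✓ satisfies all
  T F T T  ✗ fails (v4' + v2)
  T T F F  ✗ fails (v1' + v2')
  T T F T  ✗ fails (v3 + v4')
  T T T F  ✗ fails (v3' + v2')
  T T T T  ✗ fails (v3' + v2')
4 of the 16 rows are models.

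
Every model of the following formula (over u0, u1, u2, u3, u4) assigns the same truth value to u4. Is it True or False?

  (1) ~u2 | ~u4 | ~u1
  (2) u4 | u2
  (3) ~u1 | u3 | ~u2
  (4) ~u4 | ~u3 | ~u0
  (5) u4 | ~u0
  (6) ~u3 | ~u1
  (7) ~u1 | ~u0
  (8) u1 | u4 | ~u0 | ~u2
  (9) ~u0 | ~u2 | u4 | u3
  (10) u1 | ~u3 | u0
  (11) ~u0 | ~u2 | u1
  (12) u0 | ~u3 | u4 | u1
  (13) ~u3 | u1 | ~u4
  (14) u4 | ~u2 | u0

True

Suppose u4 = 0.
(u2) alone gives u2 = 1.
(~u0) alone gives u0 = 0.
But (u0) is also a unit clause — contradiction.
So every satisfying assignment has u4 = True.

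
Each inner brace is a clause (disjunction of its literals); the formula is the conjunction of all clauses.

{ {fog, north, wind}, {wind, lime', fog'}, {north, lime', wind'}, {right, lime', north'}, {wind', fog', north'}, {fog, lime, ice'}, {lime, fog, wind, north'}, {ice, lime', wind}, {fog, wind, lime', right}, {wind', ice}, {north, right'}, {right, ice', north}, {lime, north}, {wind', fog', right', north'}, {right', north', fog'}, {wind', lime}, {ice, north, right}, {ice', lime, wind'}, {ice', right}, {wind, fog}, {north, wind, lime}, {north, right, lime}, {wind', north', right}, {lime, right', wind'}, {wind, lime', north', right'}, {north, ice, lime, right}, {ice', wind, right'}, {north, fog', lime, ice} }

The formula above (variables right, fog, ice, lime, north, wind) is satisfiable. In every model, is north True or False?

Suppose north = 0.
(right') alone gives right = 0.
(ice') alone gives ice = 0.
But (ice) is also a unit clause — contradiction.
So every satisfying assignment has north = True.

True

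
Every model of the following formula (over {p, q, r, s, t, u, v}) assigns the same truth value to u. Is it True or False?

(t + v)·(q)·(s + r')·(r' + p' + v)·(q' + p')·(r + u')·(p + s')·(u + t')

False

Suppose u = 1.
(q) alone gives q = 1.
(p') alone gives p = 0.
(r) alone gives r = 1.
(s) alone gives s = 1.
But (s') is also a unit clause — contradiction.
So every satisfying assignment has u = False.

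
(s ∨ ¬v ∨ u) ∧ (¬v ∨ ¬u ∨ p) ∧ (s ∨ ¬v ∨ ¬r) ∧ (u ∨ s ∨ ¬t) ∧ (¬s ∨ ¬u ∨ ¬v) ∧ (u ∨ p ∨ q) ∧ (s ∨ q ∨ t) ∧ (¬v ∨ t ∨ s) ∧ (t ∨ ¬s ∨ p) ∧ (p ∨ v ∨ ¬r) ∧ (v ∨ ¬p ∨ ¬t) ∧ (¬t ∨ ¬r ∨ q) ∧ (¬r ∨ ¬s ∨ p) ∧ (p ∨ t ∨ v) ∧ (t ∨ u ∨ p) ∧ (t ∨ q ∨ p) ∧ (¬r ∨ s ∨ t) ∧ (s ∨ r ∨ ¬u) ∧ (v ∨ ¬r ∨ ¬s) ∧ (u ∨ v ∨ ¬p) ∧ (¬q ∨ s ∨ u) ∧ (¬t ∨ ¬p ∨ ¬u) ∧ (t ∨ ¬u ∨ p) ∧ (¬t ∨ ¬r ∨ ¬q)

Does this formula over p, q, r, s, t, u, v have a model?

Satisfiable

Case s = True:
Case u = False:
Case p = True:
From the singleton clause (v), v = True.
Case t = True:
Case r = False:
Every clause is now satisfied; q is unconstrained.
A satisfying assignment: p ↦ True; q ↦ False; r ↦ False; s ↦ True; t ↦ True; u ↦ False; v ↦ True.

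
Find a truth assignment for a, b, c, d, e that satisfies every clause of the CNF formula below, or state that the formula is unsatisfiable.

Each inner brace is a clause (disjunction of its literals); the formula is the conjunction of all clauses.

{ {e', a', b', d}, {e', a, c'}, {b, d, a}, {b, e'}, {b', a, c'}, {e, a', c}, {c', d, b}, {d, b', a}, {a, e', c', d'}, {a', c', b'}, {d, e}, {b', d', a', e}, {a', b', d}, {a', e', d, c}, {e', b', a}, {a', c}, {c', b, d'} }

Case b = 1:
Case a = 0:
Unit clause (c') forces c = 0.
Unit clause (d) forces d = 1.
Unit clause (e') forces e = 0.
All clauses are satisfied.

a: 0,  b: 1,  c: 0,  d: 1,  e: 0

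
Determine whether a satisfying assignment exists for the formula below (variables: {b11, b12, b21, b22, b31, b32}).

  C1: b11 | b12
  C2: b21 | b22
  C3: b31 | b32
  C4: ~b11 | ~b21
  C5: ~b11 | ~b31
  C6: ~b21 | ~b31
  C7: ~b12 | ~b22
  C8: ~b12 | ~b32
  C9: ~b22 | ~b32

Try b11 = 1.
The clause (~b21) is unit, so b21 = 0.
The clause (b22) is unit, so b22 = 1.
The clause (~b31) is unit, so b31 = 0.
The clause (b32) is unit, so b32 = 1.
But (~b32) is also a unit clause — contradiction.
Undo b11 and try b11 = 0.
The clause (b12) is unit, so b12 = 1.
The clause (~b22) is unit, so b22 = 0.
The clause (b21) is unit, so b21 = 1.
The clause (~b31) is unit, so b31 = 0.
The clause (b32) is unit, so b32 = 1.
But (~b32) is also a unit clause — contradiction.
Neither b11 = 1 nor b11 = 0 works.
No assignment satisfies every clause.

No, unsatisfiable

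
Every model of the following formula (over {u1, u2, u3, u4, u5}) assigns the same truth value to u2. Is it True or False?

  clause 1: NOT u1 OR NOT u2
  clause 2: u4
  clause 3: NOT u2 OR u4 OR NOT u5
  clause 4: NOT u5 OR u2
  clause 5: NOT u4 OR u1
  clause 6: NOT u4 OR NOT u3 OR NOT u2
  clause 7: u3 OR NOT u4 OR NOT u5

False

Suppose u2 = true.
From the singleton clause (NOT u1), u1 = false.
From the singleton clause (u4), u4 = true.
That conflicts with the unit clause (NOT u4).
So every satisfying assignment has u2 = False.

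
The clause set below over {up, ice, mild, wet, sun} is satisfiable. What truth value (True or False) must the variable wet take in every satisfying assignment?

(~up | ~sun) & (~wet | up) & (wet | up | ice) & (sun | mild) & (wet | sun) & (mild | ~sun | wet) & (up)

Suppose wet = 0.
Unit clause (sun) forces sun = 1.
Unit clause (~up) forces up = 0.
But (up) is also a unit clause — contradiction.
So every satisfying assignment has wet = True.

True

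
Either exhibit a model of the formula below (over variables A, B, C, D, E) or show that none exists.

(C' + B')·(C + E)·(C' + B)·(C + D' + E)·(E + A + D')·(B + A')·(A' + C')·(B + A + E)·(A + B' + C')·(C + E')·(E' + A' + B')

Branch on C: set C = 0.
Unit clause (E) forces E = 1.
But (E') is also a unit clause — contradiction.
That branch fails; take C = 1 instead.
Unit clause (B') forces B = 0.
But (B) is also a unit clause — contradiction.
Either choice for C ends in contradiction.

UNSATISFIABLE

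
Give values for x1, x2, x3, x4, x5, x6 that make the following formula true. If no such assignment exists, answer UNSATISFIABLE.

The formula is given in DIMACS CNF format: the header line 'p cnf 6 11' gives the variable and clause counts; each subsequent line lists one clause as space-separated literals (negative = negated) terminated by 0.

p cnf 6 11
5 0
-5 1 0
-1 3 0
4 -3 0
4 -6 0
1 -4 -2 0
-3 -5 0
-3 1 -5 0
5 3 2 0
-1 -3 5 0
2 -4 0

From the singleton clause (x5), x5 = True.
From the singleton clause (x1), x1 = True.
From the singleton clause (x3), x3 = True.
Now (¬x3) is unsatisfied and unit — conflict.

UNSATISFIABLE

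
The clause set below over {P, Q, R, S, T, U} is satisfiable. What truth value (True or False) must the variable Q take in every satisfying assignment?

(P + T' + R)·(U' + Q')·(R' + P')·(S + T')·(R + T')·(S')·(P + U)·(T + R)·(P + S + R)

False

Suppose Q = 1.
From the singleton clause (U'), U = 0.
From the singleton clause (S'), S = 0.
From the singleton clause (T'), T = 0.
From the singleton clause (P), P = 1.
From the singleton clause (R'), R = 0.
That conflicts with the unit clause (R).
So every satisfying assignment has Q = False.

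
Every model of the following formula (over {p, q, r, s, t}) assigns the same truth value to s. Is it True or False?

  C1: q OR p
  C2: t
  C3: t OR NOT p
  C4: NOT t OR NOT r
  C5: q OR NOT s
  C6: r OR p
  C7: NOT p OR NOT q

False

Suppose s = true.
Unit clause (t) forces t = true.
Unit clause (NOT r) forces r = false.
Unit clause (q) forces q = true.
Unit clause (p) forces p = true.
But (NOT p) is also a unit clause — contradiction.
So every satisfying assignment has s = False.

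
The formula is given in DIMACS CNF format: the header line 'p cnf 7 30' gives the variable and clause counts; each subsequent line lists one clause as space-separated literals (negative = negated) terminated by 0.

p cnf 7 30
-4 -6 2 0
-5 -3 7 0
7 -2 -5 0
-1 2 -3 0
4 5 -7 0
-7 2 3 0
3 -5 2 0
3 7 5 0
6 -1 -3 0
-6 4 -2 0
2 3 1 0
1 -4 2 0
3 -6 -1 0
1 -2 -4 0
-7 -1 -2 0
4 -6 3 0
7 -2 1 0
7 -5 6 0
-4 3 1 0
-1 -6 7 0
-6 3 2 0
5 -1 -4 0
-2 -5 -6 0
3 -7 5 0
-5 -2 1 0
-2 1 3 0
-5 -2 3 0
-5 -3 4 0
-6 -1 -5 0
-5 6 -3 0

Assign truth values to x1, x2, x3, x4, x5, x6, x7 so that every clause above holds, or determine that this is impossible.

x1 ↦ False; x2 ↦ False; x3 ↦ True; x4 ↦ False; x5 ↦ False; x6 ↦ True; x7 ↦ False

Suppose x4 = False.
Suppose x5 = False.
From the singleton clause (¬x7), x7 = False.
From the singleton clause (x3), x3 = True.
Suppose x1 = False.
From the singleton clause (¬x2), x2 = False.
Every clause is now satisfied; x6 is unconstrained.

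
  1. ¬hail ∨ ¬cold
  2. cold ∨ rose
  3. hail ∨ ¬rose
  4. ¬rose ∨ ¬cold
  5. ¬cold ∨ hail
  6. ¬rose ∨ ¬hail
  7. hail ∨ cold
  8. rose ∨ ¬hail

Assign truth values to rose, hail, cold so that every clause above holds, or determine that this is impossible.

UNSATISFIABLE

Try hail = False.
Unit clause (¬rose) forces rose = False.
Unit clause (cold) forces cold = True.
Now (¬cold) is unsatisfied and unit — conflict.
Backtrack on hail: now try hail = True.
Unit clause (¬cold) forces cold = False.
Unit clause (rose) forces rose = True.
Now (¬rose) is unsatisfied and unit — conflict.
Neither hail = True nor hail = False works.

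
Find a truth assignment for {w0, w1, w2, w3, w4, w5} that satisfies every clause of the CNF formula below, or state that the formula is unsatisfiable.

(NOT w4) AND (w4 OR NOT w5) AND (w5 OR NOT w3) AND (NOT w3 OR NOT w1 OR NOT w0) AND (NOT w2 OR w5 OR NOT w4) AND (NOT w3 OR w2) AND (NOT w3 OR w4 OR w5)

w0 ↦ true,  w1 ↦ false,  w2 ↦ true,  w3 ↦ false,  w4 ↦ false,  w5 ↦ false

From the singleton clause (NOT w4), w4 = false.
From the singleton clause (NOT w5), w5 = false.
From the singleton clause (NOT w3), w3 = false.
All clauses hold; w0, w1, w2 can take either value.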